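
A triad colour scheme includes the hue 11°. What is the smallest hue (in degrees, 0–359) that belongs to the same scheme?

A triad places three hues 120° apart.
The full set through 11° is {11°, 131°, 251°}.

11°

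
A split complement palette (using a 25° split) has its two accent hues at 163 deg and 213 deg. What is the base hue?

The accents sit 25° either side of the complement, so the complement is their short-arc midpoint on the wheel.
Short-arc midpoint of 163° and 213°: 188°.
Base is 180° from the complement: 188 − 180 = 8°

8°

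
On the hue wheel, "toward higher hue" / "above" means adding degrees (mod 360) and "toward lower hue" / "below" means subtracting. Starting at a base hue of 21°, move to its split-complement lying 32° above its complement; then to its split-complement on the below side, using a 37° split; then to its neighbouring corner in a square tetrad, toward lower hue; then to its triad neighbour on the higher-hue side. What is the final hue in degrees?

21 + 212 = 233°   (split-comp 32° ↑)
233 + 143 = 376 → 376 − 360 = 16°   (split-comp 37° ↓)
16 − 90 = -74 → -74 + 360 = 286°   (square ↓)
286 + 120 = 406 → 406 − 360 = 46°   (triadic ↑)

46°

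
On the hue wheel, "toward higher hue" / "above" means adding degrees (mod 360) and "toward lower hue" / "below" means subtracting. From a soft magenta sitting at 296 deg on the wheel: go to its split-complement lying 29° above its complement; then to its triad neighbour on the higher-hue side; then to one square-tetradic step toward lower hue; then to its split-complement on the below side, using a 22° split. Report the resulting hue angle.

333°

+209° (split-comp 29° ↑): 296 + 209 = 505 → 505 − 360 = 145°
+120° (triadic ↑): 145 + 120 = 265°
−90° (square ↓): 265 − 90 = 175°
+158° (split-comp 22° ↓): 175 + 158 = 333°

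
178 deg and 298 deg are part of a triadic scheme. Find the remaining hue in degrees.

58°

A triad places three hues 120° apart.
The full set through 178° is {58°, 178°, 298°}.
Given {178°, 298°}, the missing hue is 58°.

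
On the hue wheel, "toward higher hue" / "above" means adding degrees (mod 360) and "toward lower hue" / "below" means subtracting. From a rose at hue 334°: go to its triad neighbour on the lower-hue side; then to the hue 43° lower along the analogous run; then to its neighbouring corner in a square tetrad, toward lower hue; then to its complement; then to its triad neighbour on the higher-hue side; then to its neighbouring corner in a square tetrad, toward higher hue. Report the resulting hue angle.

triadic ↓ −120°: 334 − 120 = 214°
analog 43° ↓ −43°: 214 − 43 = 171°
square ↓ −90°: 171 − 90 = 81°
complement +180°: 81 + 180 = 261°
triadic ↑ +120°: 261 + 120 = 381 → 381 − 360 = 21°
square ↑ +90°: 21 + 90 = 111°

111°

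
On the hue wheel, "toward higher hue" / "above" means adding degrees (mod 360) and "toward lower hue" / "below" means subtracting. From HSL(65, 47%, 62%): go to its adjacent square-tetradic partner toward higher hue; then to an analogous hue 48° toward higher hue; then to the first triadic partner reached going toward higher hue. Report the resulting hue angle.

323°

+90° (square ↑): 65 + 90 = 155°
+48° (analog 48° ↑): 155 + 48 = 203°
+120° (triadic ↑): 203 + 120 = 323°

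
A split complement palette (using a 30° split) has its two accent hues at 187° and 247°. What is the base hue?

The accents sit 30° either side of the complement, so the complement is their short-arc midpoint on the wheel.
Short-arc midpoint of 187° and 247°: 217°.
Base is 180° from the complement: 217 − 180 = 37°

37°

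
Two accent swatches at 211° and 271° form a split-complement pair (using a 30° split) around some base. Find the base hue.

61°

The accents sit 30° either side of the complement, so the complement is their short-arc midpoint on the wheel.
Short-arc midpoint of 211° and 271°: 241°.
Base is 180° from the complement: 241 − 180 = 61°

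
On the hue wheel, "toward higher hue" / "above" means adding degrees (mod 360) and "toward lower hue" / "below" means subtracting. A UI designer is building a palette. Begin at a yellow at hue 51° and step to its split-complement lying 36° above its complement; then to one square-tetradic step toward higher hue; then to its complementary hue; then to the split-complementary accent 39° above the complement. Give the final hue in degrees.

51 + 216 = 267°   (split-comp 36° ↑)
267 + 90 = 357°   (square ↑)
357 + 180 = 537 → 537 − 360 = 177°   (complement)
177 + 219 = 396 → 396 − 360 = 36°   (split-comp 39° ↑)

36°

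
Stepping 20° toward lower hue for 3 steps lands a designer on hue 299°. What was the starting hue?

359°

3 steps of 20° (toward lower hue) give a net shift of −60°.
Start = end − shift: 299 + 60 = 359°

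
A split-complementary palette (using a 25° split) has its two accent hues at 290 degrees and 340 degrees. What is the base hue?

The accents sit 25° either side of the complement, so the complement is their short-arc midpoint on the wheel.
Short-arc midpoint of 290° and 340°: 315°.
Base is 180° from the complement: 315 − 180 = 135°

135°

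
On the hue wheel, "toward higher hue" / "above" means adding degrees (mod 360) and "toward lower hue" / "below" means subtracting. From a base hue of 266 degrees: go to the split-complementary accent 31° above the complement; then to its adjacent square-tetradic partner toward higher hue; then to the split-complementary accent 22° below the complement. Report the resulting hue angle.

5°

266 + 211 = 477 → 477 − 360 = 117°   (split-comp 31° ↑)
117 + 90 = 207°   (square ↑)
207 + 158 = 365 → 365 − 360 = 5°   (split-comp 22° ↓)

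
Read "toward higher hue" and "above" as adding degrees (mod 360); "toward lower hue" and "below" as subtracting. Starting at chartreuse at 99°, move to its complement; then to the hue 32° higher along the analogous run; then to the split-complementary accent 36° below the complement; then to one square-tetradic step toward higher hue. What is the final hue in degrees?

185°

+180° (complement): 99 + 180 = 279°
+32° (analog 32° ↑): 279 + 32 = 311°
+144° (split-comp 36° ↓): 311 + 144 = 455 → 455 − 360 = 95°
+90° (square ↑): 95 + 90 = 185°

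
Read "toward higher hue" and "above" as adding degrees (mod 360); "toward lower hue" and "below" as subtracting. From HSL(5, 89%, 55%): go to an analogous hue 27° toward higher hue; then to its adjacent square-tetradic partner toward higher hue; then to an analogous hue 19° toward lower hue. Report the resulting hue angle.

+27° (analog 27° ↑): 5 + 27 = 32°
+90° (square ↑): 32 + 90 = 122°
−19° (analog 19° ↓): 122 − 19 = 103°

103°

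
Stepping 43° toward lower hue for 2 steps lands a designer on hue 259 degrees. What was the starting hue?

345°

2 steps of 43° (toward lower hue) give a net shift of −86°.
Start = end − shift: 259 + 86 = 345°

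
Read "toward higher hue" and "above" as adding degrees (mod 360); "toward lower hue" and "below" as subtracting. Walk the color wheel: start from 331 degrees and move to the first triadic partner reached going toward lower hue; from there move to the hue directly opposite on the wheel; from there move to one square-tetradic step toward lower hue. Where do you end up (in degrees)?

331 − 120 = 211°   (triadic ↓)
211 + 180 = 391 → 391 − 360 = 31°   (complement)
31 − 90 = -59 → -59 + 360 = 301°   (square ↓)

301°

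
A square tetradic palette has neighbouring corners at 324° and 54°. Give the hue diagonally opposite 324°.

A square tetradic scheme places four hues 90° apart; opposite corners are 180° apart.
324 + 180 = 504 → 504 − 360 = 144°

144°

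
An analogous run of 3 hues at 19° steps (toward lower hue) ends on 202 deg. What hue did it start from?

240°

2 steps of 19° (toward lower hue) give a net shift of −38°.
Start = end − shift: 202 + 38 = 240°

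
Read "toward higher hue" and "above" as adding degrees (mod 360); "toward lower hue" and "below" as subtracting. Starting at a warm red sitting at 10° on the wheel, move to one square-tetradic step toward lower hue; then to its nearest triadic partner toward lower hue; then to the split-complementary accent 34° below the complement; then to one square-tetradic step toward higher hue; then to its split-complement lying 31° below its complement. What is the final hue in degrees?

185°

10 − 90 = -80 → -80 + 360 = 280°   (square ↓)
280 − 120 = 160°   (triadic ↓)
160 + 146 = 306°   (split-comp 34° ↓)
306 + 90 = 396 → 396 − 360 = 36°   (square ↑)
36 + 149 = 185°   (split-comp 31° ↓)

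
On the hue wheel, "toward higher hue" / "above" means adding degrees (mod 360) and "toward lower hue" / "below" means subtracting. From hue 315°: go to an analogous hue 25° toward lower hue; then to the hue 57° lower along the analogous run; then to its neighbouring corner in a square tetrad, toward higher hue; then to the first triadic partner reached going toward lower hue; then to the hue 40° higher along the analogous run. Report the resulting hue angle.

−25° (analog 25° ↓): 315 − 25 = 290°
−57° (analog 57° ↓): 290 − 57 = 233°
+90° (square ↑): 233 + 90 = 323°
−120° (triadic ↓): 323 − 120 = 203°
+40° (analog 40° ↑): 203 + 40 = 243°

243°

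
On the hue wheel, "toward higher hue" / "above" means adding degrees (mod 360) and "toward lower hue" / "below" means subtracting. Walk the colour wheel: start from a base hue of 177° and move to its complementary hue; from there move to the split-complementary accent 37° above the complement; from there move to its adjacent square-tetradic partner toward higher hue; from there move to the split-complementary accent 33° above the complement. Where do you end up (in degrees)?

complement +180°: 177 + 180 = 357°
split-comp 37° ↑ +217°: 357 + 217 = 574 → 574 − 360 = 214°
square ↑ +90°: 214 + 90 = 304°
split-comp 33° ↑ +213°: 304 + 213 = 517 → 517 − 360 = 157°

157°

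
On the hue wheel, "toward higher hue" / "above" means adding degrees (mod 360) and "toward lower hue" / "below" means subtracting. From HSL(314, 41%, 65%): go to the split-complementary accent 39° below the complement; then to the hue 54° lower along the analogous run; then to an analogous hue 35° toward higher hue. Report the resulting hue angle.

+141° (split-comp 39° ↓): 314 + 141 = 455 → 455 − 360 = 95°
−54° (analog 54° ↓): 95 − 54 = 41°
+35° (analog 35° ↑): 41 + 35 = 76°

76°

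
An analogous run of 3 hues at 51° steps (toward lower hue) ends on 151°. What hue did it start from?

253°

2 steps of 51° (toward lower hue) give a net shift of −102°.
Start = end − shift: 151 + 102 = 253°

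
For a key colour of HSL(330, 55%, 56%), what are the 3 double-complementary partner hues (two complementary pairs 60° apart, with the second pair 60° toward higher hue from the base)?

A rectangular tetradic uses two complementary pairs 60° apart: offsets 0°, 60°, 180°, 240°.
330 + 60 = 390 → 390 − 360 = 30°
330 + 180 = 510 → 510 − 360 = 150°
330 + 240 = 570 → 570 − 360 = 210°

30°, 150°, and 210°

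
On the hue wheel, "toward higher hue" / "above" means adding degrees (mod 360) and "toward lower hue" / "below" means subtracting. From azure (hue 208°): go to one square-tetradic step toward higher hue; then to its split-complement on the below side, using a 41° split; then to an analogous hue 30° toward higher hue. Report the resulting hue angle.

208 + 90 = 298°   (square ↑)
298 + 139 = 437 → 437 − 360 = 77°   (split-comp 41° ↓)
77 + 30 = 107°   (analog 30° ↑)

107°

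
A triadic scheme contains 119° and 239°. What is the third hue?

A triad spaces three hues 120° apart.
The full set is {119°, 239°, 359°}.

359°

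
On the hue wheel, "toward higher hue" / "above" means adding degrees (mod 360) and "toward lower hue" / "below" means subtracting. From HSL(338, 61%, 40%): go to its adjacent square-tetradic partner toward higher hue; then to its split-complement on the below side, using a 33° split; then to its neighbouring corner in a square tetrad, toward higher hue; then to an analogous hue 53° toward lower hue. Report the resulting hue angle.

252°

338 + 90 = 428 → 428 − 360 = 68°   (square ↑)
68 + 147 = 215°   (split-comp 33° ↓)
215 + 90 = 305°   (square ↑)
305 − 53 = 252°   (analog 53° ↓)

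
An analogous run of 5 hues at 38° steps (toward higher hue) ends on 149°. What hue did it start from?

4 steps of 38° (toward higher hue) give a net shift of +152°.
Start = end − shift: 149 − 152 = -3 → -3 + 360 = 357°

357°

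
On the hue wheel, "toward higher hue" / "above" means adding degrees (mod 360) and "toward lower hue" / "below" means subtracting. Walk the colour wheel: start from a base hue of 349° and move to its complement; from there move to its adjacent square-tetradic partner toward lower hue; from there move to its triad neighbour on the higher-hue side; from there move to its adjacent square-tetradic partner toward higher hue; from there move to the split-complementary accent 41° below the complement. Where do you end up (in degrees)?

68°

349 + 180 = 529 → 529 − 360 = 169°   (complement)
169 − 90 = 79°   (square ↓)
79 + 120 = 199°   (triadic ↑)
199 + 90 = 289°   (square ↑)
289 + 139 = 428 → 428 − 360 = 68°   (split-comp 41° ↓)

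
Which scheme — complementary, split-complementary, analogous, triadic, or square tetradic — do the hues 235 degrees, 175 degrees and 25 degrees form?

Sort the hues: 25°, 175°, 235°.
Successive gaps around the wheel: 150°, 60°, 150°.
Two 150° gaps and one 60° gap — a base hue opposite a pair of accents 30° either side of its complement — is the split-complementary pattern.

split-complementary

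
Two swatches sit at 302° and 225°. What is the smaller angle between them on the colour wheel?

|302 − 225| = 77.
77 ≤ 180, so the shorter arc is 77°.

77°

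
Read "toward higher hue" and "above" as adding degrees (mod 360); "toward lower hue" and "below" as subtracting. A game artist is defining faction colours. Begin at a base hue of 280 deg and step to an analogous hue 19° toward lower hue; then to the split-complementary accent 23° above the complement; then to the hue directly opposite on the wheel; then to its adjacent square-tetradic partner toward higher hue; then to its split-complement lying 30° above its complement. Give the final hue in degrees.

224°

280 − 19 = 261°   (analog 19° ↓)
261 + 203 = 464 → 464 − 360 = 104°   (split-comp 23° ↑)
104 + 180 = 284°   (complement)
284 + 90 = 374 → 374 − 360 = 14°   (square ↑)
14 + 210 = 224°   (split-comp 30° ↑)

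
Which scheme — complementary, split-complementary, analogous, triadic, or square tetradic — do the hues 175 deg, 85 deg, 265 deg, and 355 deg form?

square tetradic

Sort the hues: 85°, 175°, 265°, 355°.
Successive gaps around the wheel: 90°, 90°, 90°, 90°.
Four hues every 90° form a square tetradic scheme.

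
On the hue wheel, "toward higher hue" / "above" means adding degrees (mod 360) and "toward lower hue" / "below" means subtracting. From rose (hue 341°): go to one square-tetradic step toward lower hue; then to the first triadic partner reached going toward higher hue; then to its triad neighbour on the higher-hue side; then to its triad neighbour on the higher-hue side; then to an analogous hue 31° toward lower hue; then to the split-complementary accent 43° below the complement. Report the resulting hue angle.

−90° (square ↓): 341 − 90 = 251°
+120° (triadic ↑): 251 + 120 = 371 → 371 − 360 = 11°
+120° (triadic ↑): 11 + 120 = 131°
+120° (triadic ↑): 131 + 120 = 251°
−31° (analog 31° ↓): 251 − 31 = 220°
+137° (split-comp 43° ↓): 220 + 137 = 357°

357°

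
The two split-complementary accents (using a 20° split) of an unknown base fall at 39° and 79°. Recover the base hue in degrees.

The accents sit 20° either side of the complement, so the complement is their short-arc midpoint on the wheel.
Short-arc midpoint of 39° and 79°: 59°.
Base is 180° from the complement: 59 − 180 = -121 → -121 + 360 = 239°

239°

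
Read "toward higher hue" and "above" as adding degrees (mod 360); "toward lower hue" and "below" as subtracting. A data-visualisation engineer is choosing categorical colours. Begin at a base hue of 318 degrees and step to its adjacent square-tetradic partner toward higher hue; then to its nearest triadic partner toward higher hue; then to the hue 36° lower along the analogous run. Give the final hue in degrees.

318 + 90 = 408 → 408 − 360 = 48°   (square ↑)
48 + 120 = 168°   (triadic ↑)
168 − 36 = 132°   (analog 36° ↓)

132°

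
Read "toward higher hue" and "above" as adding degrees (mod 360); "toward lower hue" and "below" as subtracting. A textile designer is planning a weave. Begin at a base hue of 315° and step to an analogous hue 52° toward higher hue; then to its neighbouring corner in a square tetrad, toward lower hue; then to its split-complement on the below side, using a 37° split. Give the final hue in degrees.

60°

analog 52° ↑ +52°: 315 + 52 = 367 → 367 − 360 = 7°
square ↓ −90°: 7 − 90 = -83 → -83 + 360 = 277°
split-comp 37° ↓ +143°: 277 + 143 = 420 → 420 − 360 = 60°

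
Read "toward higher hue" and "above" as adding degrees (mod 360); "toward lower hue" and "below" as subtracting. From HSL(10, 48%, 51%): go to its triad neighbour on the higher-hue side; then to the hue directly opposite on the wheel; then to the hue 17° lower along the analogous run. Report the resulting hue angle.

triadic ↑ +120°: 10 + 120 = 130°
complement +180°: 130 + 180 = 310°
analog 17° ↓ −17°: 310 − 17 = 293°

293°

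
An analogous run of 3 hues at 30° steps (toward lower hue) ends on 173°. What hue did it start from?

2 steps of 30° (toward lower hue) give a net shift of −60°.
Start = end − shift: 173 + 60 = 233°

233°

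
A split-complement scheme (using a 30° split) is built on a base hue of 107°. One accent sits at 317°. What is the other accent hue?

257°

Split-complementary hues sit 30° either side of the complement.
Complement of the base 107°: 107 + 180 = 287°
The given accent 317° is 30° one side of 287°; the other accent sits 30° the other side: 287 − 30 = 257°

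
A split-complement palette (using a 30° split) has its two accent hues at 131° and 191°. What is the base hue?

The accents sit 30° either side of the complement, so the complement is their short-arc midpoint on the wheel.
Short-arc midpoint of 131° and 191°: 161°.
Base is 180° from the complement: 161 − 180 = -19 → -19 + 360 = 341°

341°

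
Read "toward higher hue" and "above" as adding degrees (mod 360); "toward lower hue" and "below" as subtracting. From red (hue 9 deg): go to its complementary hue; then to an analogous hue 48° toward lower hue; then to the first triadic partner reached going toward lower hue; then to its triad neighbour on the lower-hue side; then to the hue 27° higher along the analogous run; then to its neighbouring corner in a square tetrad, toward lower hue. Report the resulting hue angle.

9 + 180 = 189°   (complement)
189 − 48 = 141°   (analog 48° ↓)
141 − 120 = 21°   (triadic ↓)
21 − 120 = -99 → -99 + 360 = 261°   (triadic ↓)
261 + 27 = 288°   (analog 27° ↑)
288 − 90 = 198°   (square ↓)

198°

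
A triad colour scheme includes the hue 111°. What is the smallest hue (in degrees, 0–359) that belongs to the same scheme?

A triad places three hues 120° apart.
The full set through 111° is {111°, 231°, 351°}.

111°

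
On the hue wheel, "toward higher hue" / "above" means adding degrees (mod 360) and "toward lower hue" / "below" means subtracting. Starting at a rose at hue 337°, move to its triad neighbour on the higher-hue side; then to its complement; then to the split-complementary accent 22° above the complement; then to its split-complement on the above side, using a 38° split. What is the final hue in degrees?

337°

+120° (triadic ↑): 337 + 120 = 457 → 457 − 360 = 97°
+180° (complement): 97 + 180 = 277°
+202° (split-comp 22° ↑): 277 + 202 = 479 → 479 − 360 = 119°
+218° (split-comp 38° ↑): 119 + 218 = 337°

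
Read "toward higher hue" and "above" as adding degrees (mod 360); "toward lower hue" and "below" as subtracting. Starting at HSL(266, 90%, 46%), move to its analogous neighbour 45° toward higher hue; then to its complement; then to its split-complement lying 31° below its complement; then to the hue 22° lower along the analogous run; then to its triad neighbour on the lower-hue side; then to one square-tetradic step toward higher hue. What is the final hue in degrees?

228°

+45° (analog 45° ↑): 266 + 45 = 311°
+180° (complement): 311 + 180 = 491 → 491 − 360 = 131°
+149° (split-comp 31° ↓): 131 + 149 = 280°
−22° (analog 22° ↓): 280 − 22 = 258°
−120° (triadic ↓): 258 − 120 = 138°
+90° (square ↑): 138 + 90 = 228°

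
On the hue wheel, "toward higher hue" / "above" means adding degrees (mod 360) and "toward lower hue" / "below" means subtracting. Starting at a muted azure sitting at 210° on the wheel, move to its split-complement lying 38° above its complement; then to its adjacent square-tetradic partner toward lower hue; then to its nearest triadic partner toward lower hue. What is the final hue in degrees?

210 + 218 = 428 → 428 − 360 = 68°   (split-comp 38° ↑)
68 − 90 = -22 → -22 + 360 = 338°   (square ↓)
338 − 120 = 218°   (triadic ↓)

218°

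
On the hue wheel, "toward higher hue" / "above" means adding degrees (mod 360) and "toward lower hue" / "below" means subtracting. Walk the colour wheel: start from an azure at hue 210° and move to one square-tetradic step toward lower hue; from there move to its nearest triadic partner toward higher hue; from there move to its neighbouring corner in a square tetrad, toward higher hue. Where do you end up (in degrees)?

330°

210 − 90 = 120°   (square ↓)
120 + 120 = 240°   (triadic ↑)
240 + 90 = 330°   (square ↑)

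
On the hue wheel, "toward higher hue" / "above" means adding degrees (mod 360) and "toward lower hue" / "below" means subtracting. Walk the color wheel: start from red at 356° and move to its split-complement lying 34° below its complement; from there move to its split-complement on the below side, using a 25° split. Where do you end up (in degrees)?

+146° (split-comp 34° ↓): 356 + 146 = 502 → 502 − 360 = 142°
+155° (split-comp 25° ↓): 142 + 155 = 297°

297°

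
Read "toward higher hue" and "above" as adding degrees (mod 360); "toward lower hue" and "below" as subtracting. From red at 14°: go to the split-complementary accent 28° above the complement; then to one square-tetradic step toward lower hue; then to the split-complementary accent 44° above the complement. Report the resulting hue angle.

+208° (split-comp 28° ↑): 14 + 208 = 222°
−90° (square ↓): 222 − 90 = 132°
+224° (split-comp 44° ↑): 132 + 224 = 356°

356°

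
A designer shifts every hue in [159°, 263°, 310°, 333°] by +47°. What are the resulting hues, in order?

206°, 310°, 357°, 20°

159 + 47 = 206°
263 + 47 = 310°
310 + 47 = 357°
333 + 47 = 380 → 380 − 360 = 20°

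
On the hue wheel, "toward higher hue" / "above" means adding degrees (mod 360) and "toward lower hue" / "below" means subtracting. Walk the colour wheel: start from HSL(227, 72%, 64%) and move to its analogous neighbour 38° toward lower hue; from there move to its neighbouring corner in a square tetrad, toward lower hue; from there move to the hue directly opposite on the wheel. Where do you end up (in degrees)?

279°

−38° (analog 38° ↓): 227 − 38 = 189°
−90° (square ↓): 189 − 90 = 99°
+180° (complement): 99 + 180 = 279°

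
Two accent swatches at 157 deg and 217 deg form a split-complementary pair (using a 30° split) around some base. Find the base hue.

7°

The accents sit 30° either side of the complement, so the complement is their short-arc midpoint on the wheel.
Short-arc midpoint of 157° and 217°: 187°.
Base is 180° from the complement: 187 − 180 = 7°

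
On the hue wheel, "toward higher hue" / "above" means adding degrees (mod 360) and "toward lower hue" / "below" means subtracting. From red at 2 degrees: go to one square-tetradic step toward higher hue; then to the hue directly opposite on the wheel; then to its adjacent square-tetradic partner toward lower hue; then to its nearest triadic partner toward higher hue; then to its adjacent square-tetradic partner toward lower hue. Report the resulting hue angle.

212°

+90° (square ↑): 2 + 90 = 92°
+180° (complement): 92 + 180 = 272°
−90° (square ↓): 272 − 90 = 182°
+120° (triadic ↑): 182 + 120 = 302°
−90° (square ↓): 302 − 90 = 212°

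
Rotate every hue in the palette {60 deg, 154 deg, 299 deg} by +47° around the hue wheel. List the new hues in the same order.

60 + 47 = 107°
154 + 47 = 201°
299 + 47 = 346°

107°, 201°, 346°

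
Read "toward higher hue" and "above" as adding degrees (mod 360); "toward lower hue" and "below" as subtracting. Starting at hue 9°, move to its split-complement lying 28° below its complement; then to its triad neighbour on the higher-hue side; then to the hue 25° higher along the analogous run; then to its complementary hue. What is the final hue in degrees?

9 + 152 = 161°   (split-comp 28° ↓)
161 + 120 = 281°   (triadic ↑)
281 + 25 = 306°   (analog 25° ↑)
306 + 180 = 486 → 486 − 360 = 126°   (complement)

126°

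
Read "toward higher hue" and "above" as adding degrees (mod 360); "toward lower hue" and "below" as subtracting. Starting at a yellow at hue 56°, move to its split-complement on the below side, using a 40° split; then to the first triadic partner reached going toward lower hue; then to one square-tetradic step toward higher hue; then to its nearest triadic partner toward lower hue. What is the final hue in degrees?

46°

+140° (split-comp 40° ↓): 56 + 140 = 196°
−120° (triadic ↓): 196 − 120 = 76°
+90° (square ↑): 76 + 90 = 166°
−120° (triadic ↓): 166 − 120 = 46°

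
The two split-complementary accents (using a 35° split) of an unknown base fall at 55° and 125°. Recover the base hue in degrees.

270°

The accents sit 35° either side of the complement, so the complement is their short-arc midpoint on the wheel.
Short-arc midpoint of 55° and 125°: 90°.
Base is 180° from the complement: 90 − 180 = -90 → -90 + 360 = 270°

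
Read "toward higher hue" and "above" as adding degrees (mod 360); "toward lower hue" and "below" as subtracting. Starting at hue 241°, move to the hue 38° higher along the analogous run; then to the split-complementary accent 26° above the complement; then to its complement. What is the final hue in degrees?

241 + 38 = 279°   (analog 38° ↑)
279 + 206 = 485 → 485 − 360 = 125°   (split-comp 26° ↑)
125 + 180 = 305°   (complement)

305°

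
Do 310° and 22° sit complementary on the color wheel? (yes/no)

Angular distance: |310 − 22| = 288; shorter arc = 360 − 288 = 72°.
Complementary requires 180°.

no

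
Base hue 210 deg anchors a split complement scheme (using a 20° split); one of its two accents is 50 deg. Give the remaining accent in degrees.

Split-complementary hues sit 20° either side of the complement.
Complement of the base 210°: 210 + 180 = 390 → 390 − 360 = 30°
The given accent 50° is 20° one side of 30°; the other accent sits 20° the other side: 30 − 20 = 10°

10°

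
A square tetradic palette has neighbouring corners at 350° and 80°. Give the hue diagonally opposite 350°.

A square tetradic scheme places four hues 90° apart; opposite corners are 180° apart.
350 + 180 = 530 → 530 − 360 = 170°

170°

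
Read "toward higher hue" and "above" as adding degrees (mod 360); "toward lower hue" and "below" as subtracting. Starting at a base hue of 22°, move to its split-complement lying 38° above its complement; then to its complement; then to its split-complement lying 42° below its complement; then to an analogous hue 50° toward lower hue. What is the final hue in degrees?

148°

+218° (split-comp 38° ↑): 22 + 218 = 240°
+180° (complement): 240 + 180 = 420 → 420 − 360 = 60°
+138° (split-comp 42° ↓): 60 + 138 = 198°
−50° (analog 50° ↓): 198 − 50 = 148°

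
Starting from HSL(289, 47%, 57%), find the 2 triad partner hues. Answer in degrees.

A triad places three hues 120° apart.
289 + 120 = 409 → 409 − 360 = 49°
289 + 240 = 529 → 529 − 360 = 169°

49° and 169°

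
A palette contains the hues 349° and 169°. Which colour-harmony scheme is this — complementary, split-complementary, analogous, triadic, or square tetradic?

complementary

Sort the hues: 169°, 349°.
Successive gaps around the wheel: 180°, 180°.
Two hues 180° apart are complementary.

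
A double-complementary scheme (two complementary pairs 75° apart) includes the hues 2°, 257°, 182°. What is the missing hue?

77°

A rectangular tetradic uses two complementary pairs 75° apart: offsets 0°, 75°, 180°, 255°.
Among {2°, 182°, 257°}, 2° and 182° are a 180° pair.
The remaining hue 257° needs its own complement: 257 + 180 = 437 → 437 − 360 = 77°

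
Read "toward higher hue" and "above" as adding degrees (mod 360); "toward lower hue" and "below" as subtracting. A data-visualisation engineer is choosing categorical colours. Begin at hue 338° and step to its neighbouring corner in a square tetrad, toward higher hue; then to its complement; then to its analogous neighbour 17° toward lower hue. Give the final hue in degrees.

+90° (square ↑): 338 + 90 = 428 → 428 − 360 = 68°
+180° (complement): 68 + 180 = 248°
−17° (analog 17° ↓): 248 − 17 = 231°

231°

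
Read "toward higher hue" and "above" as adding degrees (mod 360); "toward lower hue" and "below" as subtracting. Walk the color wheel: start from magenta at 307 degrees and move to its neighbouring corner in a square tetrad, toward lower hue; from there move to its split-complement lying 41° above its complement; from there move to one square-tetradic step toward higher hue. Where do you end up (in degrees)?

168°

307 − 90 = 217°   (square ↓)
217 + 221 = 438 → 438 − 360 = 78°   (split-comp 41° ↑)
78 + 90 = 168°   (square ↑)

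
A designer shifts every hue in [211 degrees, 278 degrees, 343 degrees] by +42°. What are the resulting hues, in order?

211 + 42 = 253°
278 + 42 = 320°
343 + 42 = 385 → 385 − 360 = 25°

253°, 320°, 25°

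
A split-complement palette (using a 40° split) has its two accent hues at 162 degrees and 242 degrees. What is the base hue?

The accents sit 40° either side of the complement, so the complement is their short-arc midpoint on the wheel.
Short-arc midpoint of 162° and 242°: 202°.
Base is 180° from the complement: 202 − 180 = 22°

22°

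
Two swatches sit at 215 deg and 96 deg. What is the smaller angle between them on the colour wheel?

|215 − 96| = 119.
119 ≤ 180, so the shorter arc is 119°.

119°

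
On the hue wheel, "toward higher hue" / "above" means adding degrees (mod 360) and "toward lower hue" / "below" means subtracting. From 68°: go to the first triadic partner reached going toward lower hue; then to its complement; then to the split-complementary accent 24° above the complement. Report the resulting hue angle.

332°

68 − 120 = -52 → -52 + 360 = 308°   (triadic ↓)
308 + 180 = 488 → 488 − 360 = 128°   (complement)
128 + 204 = 332°   (split-comp 24° ↑)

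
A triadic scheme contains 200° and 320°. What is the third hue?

80°

A triad spaces three hues 120° apart.
The full set is {80°, 200°, 320°}.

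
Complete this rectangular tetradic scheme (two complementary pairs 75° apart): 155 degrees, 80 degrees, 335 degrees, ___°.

260°

A rectangular tetradic uses two complementary pairs 75° apart: offsets 0°, 75°, 180°, 255°.
Among {80°, 155°, 335°}, 155° and 335° are a 180° pair.
The remaining hue 80° needs its own complement: 80 + 180 = 260°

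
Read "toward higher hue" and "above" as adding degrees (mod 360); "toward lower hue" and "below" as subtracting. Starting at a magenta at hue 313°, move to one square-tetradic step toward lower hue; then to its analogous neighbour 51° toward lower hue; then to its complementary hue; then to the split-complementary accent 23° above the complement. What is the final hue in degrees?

195°

−90° (square ↓): 313 − 90 = 223°
−51° (analog 51° ↓): 223 − 51 = 172°
+180° (complement): 172 + 180 = 352°
+203° (split-comp 23° ↑): 352 + 203 = 555 → 555 − 360 = 195°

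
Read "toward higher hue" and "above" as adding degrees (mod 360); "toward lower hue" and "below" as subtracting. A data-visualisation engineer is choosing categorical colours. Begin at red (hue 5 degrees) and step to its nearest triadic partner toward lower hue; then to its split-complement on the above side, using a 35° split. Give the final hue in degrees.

100°

5 − 120 = -115 → -115 + 360 = 245°   (triadic ↓)
245 + 215 = 460 → 460 − 360 = 100°   (split-comp 35° ↑)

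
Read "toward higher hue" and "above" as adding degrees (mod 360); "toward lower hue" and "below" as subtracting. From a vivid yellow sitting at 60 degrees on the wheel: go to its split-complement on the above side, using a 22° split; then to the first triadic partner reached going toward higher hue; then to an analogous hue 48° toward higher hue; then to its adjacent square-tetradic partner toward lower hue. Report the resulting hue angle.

60 + 202 = 262°   (split-comp 22° ↑)
262 + 120 = 382 → 382 − 360 = 22°   (triadic ↑)
22 + 48 = 70°   (analog 48° ↑)
70 − 90 = -20 → -20 + 360 = 340°   (square ↓)

340°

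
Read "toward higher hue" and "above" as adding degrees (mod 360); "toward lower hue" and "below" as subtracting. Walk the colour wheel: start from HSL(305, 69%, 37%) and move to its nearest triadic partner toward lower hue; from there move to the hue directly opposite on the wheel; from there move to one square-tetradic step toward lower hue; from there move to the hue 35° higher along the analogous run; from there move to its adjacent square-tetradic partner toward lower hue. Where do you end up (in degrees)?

220°

305 − 120 = 185°   (triadic ↓)
185 + 180 = 365 → 365 − 360 = 5°   (complement)
5 − 90 = -85 → -85 + 360 = 275°   (square ↓)
275 + 35 = 310°   (analog 35° ↑)
310 − 90 = 220°   (square ↓)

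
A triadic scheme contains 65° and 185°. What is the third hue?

305°

A triad spaces three hues 120° apart.
The full set is {65°, 185°, 305°}.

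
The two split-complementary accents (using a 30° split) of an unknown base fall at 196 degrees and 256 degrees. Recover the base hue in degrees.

46°

The accents sit 30° either side of the complement, so the complement is their short-arc midpoint on the wheel.
Short-arc midpoint of 196° and 256°: 226°.
Base is 180° from the complement: 226 − 180 = 46°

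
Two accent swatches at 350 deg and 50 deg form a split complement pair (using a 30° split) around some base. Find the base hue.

200°

The accents sit 30° either side of the complement, so the complement is their short-arc midpoint on the wheel.
Short-arc midpoint of 350° and 50°: 20°.
Base is 180° from the complement: 20 − 180 = -160 → -160 + 360 = 200°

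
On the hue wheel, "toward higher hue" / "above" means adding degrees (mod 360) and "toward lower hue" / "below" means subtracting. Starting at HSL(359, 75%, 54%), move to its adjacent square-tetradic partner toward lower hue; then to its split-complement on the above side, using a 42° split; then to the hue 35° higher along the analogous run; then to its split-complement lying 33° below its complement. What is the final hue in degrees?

313°

square ↓ −90°: 359 − 90 = 269°
split-comp 42° ↑ +222°: 269 + 222 = 491 → 491 − 360 = 131°
analog 35° ↑ +35°: 131 + 35 = 166°
split-comp 33° ↓ +147°: 166 + 147 = 313°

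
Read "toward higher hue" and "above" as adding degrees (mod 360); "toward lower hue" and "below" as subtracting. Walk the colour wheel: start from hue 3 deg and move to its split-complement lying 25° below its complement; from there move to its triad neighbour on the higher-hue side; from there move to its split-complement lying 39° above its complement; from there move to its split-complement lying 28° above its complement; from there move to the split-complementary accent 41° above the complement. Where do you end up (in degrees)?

split-comp 25° ↓ +155°: 3 + 155 = 158°
triadic ↑ +120°: 158 + 120 = 278°
split-comp 39° ↑ +219°: 278 + 219 = 497 → 497 − 360 = 137°
split-comp 28° ↑ +208°: 137 + 208 = 345°
split-comp 41° ↑ +221°: 345 + 221 = 566 → 566 − 360 = 206°

206°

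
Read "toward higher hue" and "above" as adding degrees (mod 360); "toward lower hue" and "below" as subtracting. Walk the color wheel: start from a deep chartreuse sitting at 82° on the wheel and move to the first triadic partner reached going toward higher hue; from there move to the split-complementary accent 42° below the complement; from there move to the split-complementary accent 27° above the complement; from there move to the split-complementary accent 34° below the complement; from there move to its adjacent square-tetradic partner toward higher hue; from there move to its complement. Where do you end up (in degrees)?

243°

82 + 120 = 202°   (triadic ↑)
202 + 138 = 340°   (split-comp 42° ↓)
340 + 207 = 547 → 547 − 360 = 187°   (split-comp 27° ↑)
187 + 146 = 333°   (split-comp 34° ↓)
333 + 90 = 423 → 423 − 360 = 63°   (square ↑)
63 + 180 = 243°   (complement)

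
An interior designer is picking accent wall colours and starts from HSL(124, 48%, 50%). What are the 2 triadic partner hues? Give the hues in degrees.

124 + 120 = 244°
124 + 240 = 364 → 364 − 360 = 4°

244° and 4°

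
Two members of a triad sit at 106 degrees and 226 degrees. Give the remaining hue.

A triad spaces three hues 120° apart.
The full set is {106°, 226°, 346°}.

346°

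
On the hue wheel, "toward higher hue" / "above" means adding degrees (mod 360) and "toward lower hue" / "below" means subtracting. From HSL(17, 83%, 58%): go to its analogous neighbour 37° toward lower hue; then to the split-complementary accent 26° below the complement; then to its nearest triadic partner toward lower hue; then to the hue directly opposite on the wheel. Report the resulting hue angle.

17 − 37 = -20 → -20 + 360 = 340°   (analog 37° ↓)
340 + 154 = 494 → 494 − 360 = 134°   (split-comp 26° ↓)
134 − 120 = 14°   (triadic ↓)
14 + 180 = 194°   (complement)

194°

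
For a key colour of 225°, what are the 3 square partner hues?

A square tetradic scheme places four hues every 90°.
225 + 90 = 315°
225 + 180 = 405 → 405 − 360 = 45°
225 + 270 = 495 → 495 − 360 = 135°

315°, 45°, and 135°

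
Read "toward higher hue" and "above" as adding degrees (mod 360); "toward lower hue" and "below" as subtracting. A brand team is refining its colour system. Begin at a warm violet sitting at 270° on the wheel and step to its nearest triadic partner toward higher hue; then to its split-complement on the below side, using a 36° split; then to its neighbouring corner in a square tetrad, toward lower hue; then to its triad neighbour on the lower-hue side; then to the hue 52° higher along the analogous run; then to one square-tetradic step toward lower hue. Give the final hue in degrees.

270 + 120 = 390 → 390 − 360 = 30°   (triadic ↑)
30 + 144 = 174°   (split-comp 36° ↓)
174 − 90 = 84°   (square ↓)
84 − 120 = -36 → -36 + 360 = 324°   (triadic ↓)
324 + 52 = 376 → 376 − 360 = 16°   (analog 52° ↑)
16 − 90 = -74 → -74 + 360 = 286°   (square ↓)

286°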